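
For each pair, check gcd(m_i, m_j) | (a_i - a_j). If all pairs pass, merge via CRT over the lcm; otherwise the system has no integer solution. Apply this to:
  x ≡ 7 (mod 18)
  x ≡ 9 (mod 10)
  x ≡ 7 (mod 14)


Moduli 18, 10, 14 are not pairwise coprime, so CRT works modulo lcm(m_i) when all pairwise compatibility conditions hold.
Pairwise compatibility: gcd(m_i, m_j) must divide a_i - a_j for every pair.
Merge one congruence at a time:
  Start: x ≡ 7 (mod 18).
  Combine with x ≡ 9 (mod 10): gcd(18, 10) = 2; 9 - 7 = 2, which IS divisible by 2, so compatible.
    Write x = 7 + 18·t and substitute into x ≡ 9 (mod 10): 18·t ≡ 9 − 7 = 2 (mod 10).
    Divide the congruence (and modulus) by g = 2: 9·t ≡ 1 (mod 5).
    Reduce coefficients mod 5: 4·t ≡ 1 (mod 5).
    The inverse of 4 mod 5 is 4 (since 4·4 = 16 = 3·5 + 1), so t ≡ 4·1 = 4 ≡ 4 (mod 5).
    Then x = 7 + 18·4 = 79, valid modulo lcm(18, 10) = 90: x ≡ 79 (mod 90).
  Combine with x ≡ 7 (mod 14): gcd(90, 14) = 2; 7 - 79 = -72, which IS divisible by 2, so compatible.
    Write x = 79 + 90·t and substitute into x ≡ 7 (mod 14): 90·t ≡ 7 − 79 = -72 (mod 14).
    Divide the congruence (and modulus) by g = 2: 45·t ≡ -36 (mod 7).
    Reduce coefficients mod 7: 3·t ≡ 6 (mod 7).
    The inverse of 3 mod 7 is 5 (since 3·5 = 15 = 2·7 + 1), so t ≡ 5·6 = 30 ≡ 2 (mod 7).
    Then x = 79 + 90·2 = 259, valid modulo lcm(90, 14) = 630: x ≡ 259 (mod 630).
Verify: 259 mod 18 = 7, 259 mod 10 = 9, 259 mod 14 = 7.

x ≡ 259 (mod 630).


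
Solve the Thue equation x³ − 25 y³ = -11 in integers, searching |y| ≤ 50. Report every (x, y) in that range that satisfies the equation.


The equation is x³ - 25y³ = -11. For fixed y, x³ = 25·y³ − 11, so a solution requires the RHS to be a perfect cube.
Strategy: iterate y from -50 to 50, compute RHS = 25·y³ − 11, and check whether it is a (positive or negative) perfect cube.
Check small values of y:
  y = 0: RHS = -11 is not a perfect cube.
  y = 1: RHS = 14 is not a perfect cube.
  y = -1: RHS = -36 is not a perfect cube.
  y = 2: RHS = 189 is not a perfect cube.
  y = -2: RHS = -211 is not a perfect cube.
  y = 3: RHS = 664 is not a perfect cube.
  y = -3: RHS = -686 is not a perfect cube.
Continuing the search up to |y| = 50 finds no solutions either.
No (x, y) in the scanned range satisfies the equation.

No integer solutions with |y| ≤ 50.


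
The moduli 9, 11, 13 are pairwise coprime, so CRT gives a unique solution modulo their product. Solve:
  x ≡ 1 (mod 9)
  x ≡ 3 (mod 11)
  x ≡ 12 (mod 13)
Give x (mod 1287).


Moduli 9, 11, 13 are pairwise coprime; by CRT there is a unique solution modulo M = 9 · 11 · 13 = 1287.
Solve pairwise, accumulating the modulus:
  Start with x ≡ 1 (mod 9).
  Combine with x ≡ 3 (mod 11): since gcd(9, 11) = 1, we get a unique residue mod 99.
    Write x = 1 + 9·t and substitute into x ≡ 3 (mod 11): 9·t ≡ 3 − 1 = 2 (mod 11).
    The inverse of 9 mod 11 is 5 (since 9·5 = 45 = 4·11 + 1), so t ≡ 5·2 = 10 ≡ 10 (mod 11).
    Then x = 1 + 9·10 = 91, valid modulo lcm(9, 11) = 99: x ≡ 91 (mod 99).
  Combine with x ≡ 12 (mod 13): since gcd(99, 13) = 1, we get a unique residue mod 1287.
    Write x = 91 + 99·t and substitute into x ≡ 12 (mod 13): 99·t ≡ 12 − 91 = -79 (mod 13).
    Reduce coefficients mod 13: 8·t ≡ 12 (mod 13).
    The inverse of 8 mod 13 is 5 (since 8·5 = 40 = 3·13 + 1), so t ≡ 5·12 = 60 ≡ 8 (mod 13).
    Then x = 91 + 99·8 = 883, valid modulo lcm(99, 13) = 1287: x ≡ 883 (mod 1287).
Verify: 883 mod 9 = 1 ✓, 883 mod 11 = 3 ✓, 883 mod 13 = 12 ✓.

x ≡ 883 (mod 1287).


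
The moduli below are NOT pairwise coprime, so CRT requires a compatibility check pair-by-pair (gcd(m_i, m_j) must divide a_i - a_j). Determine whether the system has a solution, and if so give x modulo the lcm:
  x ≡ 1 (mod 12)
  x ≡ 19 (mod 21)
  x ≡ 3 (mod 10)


Moduli 12, 21, 10 are not pairwise coprime, so CRT works modulo lcm(m_i) when all pairwise compatibility conditions hold.
Pairwise compatibility: gcd(m_i, m_j) must divide a_i - a_j for every pair.
Merge one congruence at a time:
  Start: x ≡ 1 (mod 12).
  Combine with x ≡ 19 (mod 21): gcd(12, 21) = 3; 19 - 1 = 18, which IS divisible by 3, so compatible.
    Write x = 1 + 12·t and substitute into x ≡ 19 (mod 21): 12·t ≡ 19 − 1 = 18 (mod 21).
    Divide the congruence (and modulus) by g = 3: 4·t ≡ 6 (mod 7).
    The inverse of 4 mod 7 is 2 (since 4·2 = 8 = 1·7 + 1), so t ≡ 2·6 = 12 ≡ 5 (mod 7).
    Then x = 1 + 12·5 = 61, valid modulo lcm(12, 21) = 84: x ≡ 61 (mod 84).
  Combine with x ≡ 3 (mod 10): gcd(84, 10) = 2; 3 - 61 = -58, which IS divisible by 2, so compatible.
    Write x = 61 + 84·t and substitute into x ≡ 3 (mod 10): 84·t ≡ 3 − 61 = -58 (mod 10).
    Divide the congruence (and modulus) by g = 2: 42·t ≡ -29 (mod 5).
    Reduce coefficients mod 5: 2·t ≡ 1 (mod 5).
    The inverse of 2 mod 5 is 3 (since 2·3 = 6 = 1·5 + 1), so t ≡ 3·1 = 3 ≡ 3 (mod 5).
    Then x = 61 + 84·3 = 313, valid modulo lcm(84, 10) = 420: x ≡ 313 (mod 420).
Verify: 313 mod 12 = 1, 313 mod 21 = 19, 313 mod 10 = 3.

x ≡ 313 (mod 420).


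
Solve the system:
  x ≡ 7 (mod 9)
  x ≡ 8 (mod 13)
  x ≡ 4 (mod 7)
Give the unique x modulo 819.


Moduli 9, 13, 7 are pairwise coprime; by CRT there is a unique solution modulo M = 9 · 13 · 7 = 819.
Solve pairwise, accumulating the modulus:
  Start with x ≡ 7 (mod 9).
  Combine with x ≡ 8 (mod 13): since gcd(9, 13) = 1, we get a unique residue mod 117.
    Write x = 7 + 9·t and substitute into x ≡ 8 (mod 13): 9·t ≡ 8 − 7 = 1 (mod 13).
    The inverse of 9 mod 13 is 3 (since 9·3 = 27 = 2·13 + 1), so t ≡ 3·1 = 3 ≡ 3 (mod 13).
    Then x = 7 + 9·3 = 34, valid modulo lcm(9, 13) = 117: x ≡ 34 (mod 117).
  Combine with x ≡ 4 (mod 7): since gcd(117, 7) = 1, we get a unique residue mod 819.
    Write x = 34 + 117·t and substitute into x ≡ 4 (mod 7): 117·t ≡ 4 − 34 = -30 (mod 7).
    Reduce coefficients mod 7: 5·t ≡ 5 (mod 7).
    The inverse of 5 mod 7 is 3 (since 5·3 = 15 = 2·7 + 1), so t ≡ 3·5 = 15 ≡ 1 (mod 7).
    Then x = 34 + 117·1 = 151, valid modulo lcm(117, 7) = 819: x ≡ 151 (mod 819).
Verify: 151 mod 9 = 7 ✓, 151 mod 13 = 8 ✓, 151 mod 7 = 4 ✓.

x ≡ 151 (mod 819).


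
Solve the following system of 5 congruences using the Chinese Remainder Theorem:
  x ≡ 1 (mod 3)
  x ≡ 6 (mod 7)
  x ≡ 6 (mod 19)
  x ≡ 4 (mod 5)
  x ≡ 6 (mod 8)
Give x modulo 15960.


Product of moduli M = 3 · 7 · 19 · 5 · 8 = 15960.
Merge one congruence at a time:
  Start: x ≡ 1 (mod 3).
  Combine with x ≡ 6 (mod 7); new modulus lcm = 21.
    Write x = 1 + 3·t and substitute into x ≡ 6 (mod 7): 3·t ≡ 6 − 1 = 5 (mod 7).
    The inverse of 3 mod 7 is 5 (since 3·5 = 15 = 2·7 + 1), so t ≡ 5·5 = 25 ≡ 4 (mod 7).
    Then x = 1 + 3·4 = 13, valid modulo lcm(3, 7) = 21: x ≡ 13 (mod 21).
  Combine with x ≡ 6 (mod 19); new modulus lcm = 399.
    Write x = 13 + 21·t and substitute into x ≡ 6 (mod 19): 21·t ≡ 6 − 13 = -7 (mod 19).
    Reduce coefficients mod 19: 2·t ≡ 12 (mod 19).
    The inverse of 2 mod 19 is 10 (since 2·10 = 20 = 1·19 + 1), so t ≡ 10·12 = 120 ≡ 6 (mod 19).
    Then x = 13 + 21·6 = 139, valid modulo lcm(21, 19) = 399: x ≡ 139 (mod 399).
  Combine with x ≡ 4 (mod 5); new modulus lcm = 1995.
    Write x = 139 + 399·t and substitute into x ≡ 4 (mod 5): 399·t ≡ 4 − 139 = -135 (mod 5).
    Reduce coefficients mod 5: 4·t ≡ 0 (mod 5).
    The inverse of 4 mod 5 is 4 (since 4·4 = 16 = 3·5 + 1), so t ≡ 4·0 = 0 ≡ 0 (mod 5).
    Then x = 139 + 399·0 = 139, valid modulo lcm(399, 5) = 1995: x ≡ 139 (mod 1995).
  Combine with x ≡ 6 (mod 8); new modulus lcm = 15960.
    Write x = 139 + 1995·t and substitute into x ≡ 6 (mod 8): 1995·t ≡ 6 − 139 = -133 (mod 8).
    Reduce coefficients mod 8: 3·t ≡ 3 (mod 8).
    The inverse of 3 mod 8 is 3 (since 3·3 = 9 = 1·8 + 1), so t ≡ 3·3 = 9 ≡ 1 (mod 8).
    Then x = 139 + 1995·1 = 2134, valid modulo lcm(1995, 8) = 15960: x ≡ 2134 (mod 15960).
Verify against each original: 2134 mod 3 = 1, 2134 mod 7 = 6, 2134 mod 19 = 6, 2134 mod 5 = 4, 2134 mod 8 = 6.

x ≡ 2134 (mod 15960).


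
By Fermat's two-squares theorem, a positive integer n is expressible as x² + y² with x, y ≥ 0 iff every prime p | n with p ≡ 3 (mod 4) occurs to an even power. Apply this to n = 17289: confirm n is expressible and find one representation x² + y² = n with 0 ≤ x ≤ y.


Step 1: Factor n = 17289 = 3^2 · 17 · 113.
Step 2: Check the mod-4 condition on each prime factor: 3 ≡ 3 (mod 4), exponent 2 (must be even); 17 ≡ 1 (mod 4), exponent 1; 113 ≡ 1 (mod 4), exponent 1.
All primes ≡ 3 (mod 4) appear to even exponent (or don't appear), so by the two-squares theorem n IS expressible as a sum of two squares.
Step 3: Build a representation. Group n = k² · m with k = 3 and m = 17 · 113 = 1921 (a product of primes ≡ 1 (mod 4)); a representation of m scales to one of n via (k·x)² + (k·y)² = k²(x² + y²). Each prime p ≡ 1 (mod 4) is itself a sum of two squares; find a² by testing p − a² for a perfect square:
  17: 17 − 1² = 16 = 4² ⇒ 17 = 1² + 4².
  113: 113 − 1² = 112, 113 − 2² = 109, 113 − 3² = 104, 113 − 4² = 97, 113 − 5² = 88, 113 − 6² = 77, 113 − 7² = 64 = 8² ⇒ 113 = 7² + 8².
  Combine using the Brahmagupta–Fibonacci identity (a² + b²)(c² + d²) = (ac − bd)² + (ad + bc)² = (ac + bd)² + (ad − bc)²:
  17 · 113 = 1921: from (1² + 4²)(7² + 8²), take (1·7 − 4·8, 1·8 + 4·7) = (7 − 32, 8 + 28) = (-25, 36); dropping signs (only squares matter) gives (25, 36); check 25² + 36² = 625 + 1296 = 1921 ✓.
  Scale by k = 3: (3·25, 3·36) = (75, 108).
Step 4: Order so x ≤ y and verify: 75² + 108² = 5625 + 11664 = 17289 = n. ✓

n = 17289 = 75² + 108² (one valid representation with x ≤ y).


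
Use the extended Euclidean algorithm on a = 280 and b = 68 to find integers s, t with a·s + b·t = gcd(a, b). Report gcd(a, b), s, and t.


Euclidean algorithm on (280, 68) — divide until remainder is 0:
  280 = 4 · 68 + 8
  68 = 8 · 8 + 4
  8 = 2 · 4 + 0
gcd(280, 68) = 4.
Track Bezout coefficients alongside the remainders: start with r₀ = 280 = a·1 + b·0 (s = 1, t = 0) and r₁ = 68 = a·0 + b·1 (s = 0, t = 1); each new remainder r_{k+1} = r_{k-1} − q_k·r_k inherits s_{k+1} = s_{k-1} − q_k·s_k, t_{k+1} = t_{k-1} − q_k·t_k, so r_k = a·s_k + b·t_k at every step:
  q = 4: r = 8, s = 1 − 4·0 = 1, t = 0 − 4·1 = -4  (check: 280·1 + 68·(-4) = 8)
  q = 8: r = 4, s = 0 − 8·1 = -8, t = 1 − 8·(-4) = 33  (check: 280·(-8) + 68·33 = 4)
The row with r = 4 (the gcd) gives the Bezout coefficients s = -8, t = 33.
Result: 280 · (-8) + 68 · (33) = 4.

gcd(280, 68) = 4; s = -8, t = 33 (check: 280·(-8) + 68·33 = 4).


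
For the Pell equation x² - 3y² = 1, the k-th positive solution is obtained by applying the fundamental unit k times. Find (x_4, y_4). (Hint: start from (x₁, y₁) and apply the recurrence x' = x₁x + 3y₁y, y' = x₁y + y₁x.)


Step 1: Find the fundamental solution (x₁, y₁) of x² - 3y² = 1.
  Expand √3 as a continued fraction. a₀ = ⌊√3⌋ = 1; iterate m_{k+1} = d_k·a_k − m_k, d_{k+1} = (3 − m_{k+1}²)/d_k, a_{k+1} = ⌊(a₀ + m_{k+1})/d_{k+1}⌋ (starting m₀ = 0, d₀ = 1), with convergents p_k = a_k·p_{k-1} + p_{k-2}, q_k = a_k·q_{k-1} + q_{k-2} (p₋₁ = 1, q₋₁ = 0):
  k = 0: a₀ = 1; p₀/q₀ = 1/1; p₀² − 3·q₀² = 1 − 3 = -2.
  k = 1: m = 1, d = 2, a = ⌊(1 + 1)/2⌋ = 1; p/q = (1·1 + 1)/(1·1 + 0) = 2/1; p² − 3·q² = 4 − 3 = 1.
  The first convergent with p² − 3·q² = 1 gives the fundamental solution (x₁, y₁) = (2, 1).
Step 2: Apply the recurrence (x_{n+1}, y_{n+1}) = (x₁x_n + 3y₁y_n, x₁y_n + y₁x_n) repeatedly.
  From (x_1, y_1) = (2, 1): x_2 = 2·2 + 3·1·1 = 7; y_2 = 2·1 + 1·2 = 4.
  From (x_2, y_2) = (7, 4): x_3 = 2·7 + 3·1·4 = 26; y_3 = 2·4 + 1·7 = 15.
  From (x_3, y_3) = (26, 15): x_4 = 2·26 + 3·1·15 = 97; y_4 = 2·15 + 1·26 = 56.
Step 3: Verify x_4² - 3·y_4² = 9409 - 9408 = 1 (should be 1). ✓

(x_1, y_1) = (2, 1); (x_4, y_4) = (97, 56).


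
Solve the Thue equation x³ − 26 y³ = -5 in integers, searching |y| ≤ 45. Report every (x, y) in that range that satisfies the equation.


The equation is x³ - 26y³ = -5. For fixed y, x³ = 26·y³ − 5, so a solution requires the RHS to be a perfect cube.
Strategy: iterate y from -45 to 45, compute RHS = 26·y³ − 5, and check whether it is a (positive or negative) perfect cube.
Check small values of y:
  y = 0: RHS = -5 is not a perfect cube.
  y = 1: RHS = 21 is not a perfect cube.
  y = -1: RHS = -31 is not a perfect cube.
  y = 2: RHS = 203 is not a perfect cube.
  y = -2: RHS = -213 is not a perfect cube.
  y = 3: RHS = 697 is not a perfect cube.
  y = -3: RHS = -707 is not a perfect cube.
Continuing the search up to |y| = 45 finds no solutions either.
No (x, y) in the scanned range satisfies the equation.

No integer solutions with |y| ≤ 45.


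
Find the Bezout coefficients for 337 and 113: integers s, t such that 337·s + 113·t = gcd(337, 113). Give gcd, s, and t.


Euclidean algorithm on (337, 113) — divide until remainder is 0:
  337 = 2 · 113 + 111
  113 = 1 · 111 + 2
  111 = 55 · 2 + 1
  2 = 2 · 1 + 0
gcd(337, 113) = 1.
Track Bezout coefficients alongside the remainders: start with r₀ = 337 = a·1 + b·0 (s = 1, t = 0) and r₁ = 113 = a·0 + b·1 (s = 0, t = 1); each new remainder r_{k+1} = r_{k-1} − q_k·r_k inherits s_{k+1} = s_{k-1} − q_k·s_k, t_{k+1} = t_{k-1} − q_k·t_k, so r_k = a·s_k + b·t_k at every step:
  q = 2: r = 111, s = 1 − 2·0 = 1, t = 0 − 2·1 = -2  (check: 337·1 + 113·(-2) = 111)
  q = 1: r = 2, s = 0 − 1·1 = -1, t = 1 − 1·(-2) = 3  (check: 337·(-1) + 113·3 = 2)
  q = 55: r = 1, s = 1 − 55·(-1) = 56, t = -2 − 55·3 = -167  (check: 337·56 + 113·(-167) = 1)
The row with r = 1 (the gcd) gives the Bezout coefficients s = 56, t = -167.
Result: 337 · (56) + 113 · (-167) = 1.

gcd(337, 113) = 1; s = 56, t = -167 (check: 337·56 + 113·(-167) = 1).


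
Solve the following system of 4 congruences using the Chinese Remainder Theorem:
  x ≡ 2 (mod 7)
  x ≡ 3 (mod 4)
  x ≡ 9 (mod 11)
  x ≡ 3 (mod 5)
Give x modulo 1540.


Product of moduli M = 7 · 4 · 11 · 5 = 1540.
Merge one congruence at a time:
  Start: x ≡ 2 (mod 7).
  Combine with x ≡ 3 (mod 4); new modulus lcm = 28.
    Write x = 2 + 7·t and substitute into x ≡ 3 (mod 4): 7·t ≡ 3 − 2 = 1 (mod 4).
    Reduce coefficients mod 4: 3·t ≡ 1 (mod 4).
    The inverse of 3 mod 4 is 3 (since 3·3 = 9 = 2·4 + 1), so t ≡ 3·1 = 3 ≡ 3 (mod 4).
    Then x = 2 + 7·3 = 23, valid modulo lcm(7, 4) = 28: x ≡ 23 (mod 28).
  Combine with x ≡ 9 (mod 11); new modulus lcm = 308.
    Write x = 23 + 28·t and substitute into x ≡ 9 (mod 11): 28·t ≡ 9 − 23 = -14 (mod 11).
    Reduce coefficients mod 11: 6·t ≡ 8 (mod 11).
    The inverse of 6 mod 11 is 2 (since 6·2 = 12 = 1·11 + 1), so t ≡ 2·8 = 16 ≡ 5 (mod 11).
    Then x = 23 + 28·5 = 163, valid modulo lcm(28, 11) = 308: x ≡ 163 (mod 308).
  Combine with x ≡ 3 (mod 5); new modulus lcm = 1540.
    Write x = 163 + 308·t and substitute into x ≡ 3 (mod 5): 308·t ≡ 3 − 163 = -160 (mod 5).
    Reduce coefficients mod 5: 3·t ≡ 0 (mod 5).
    The inverse of 3 mod 5 is 2 (since 3·2 = 6 = 1·5 + 1), so t ≡ 2·0 = 0 ≡ 0 (mod 5).
    Then x = 163 + 308·0 = 163, valid modulo lcm(308, 5) = 1540: x ≡ 163 (mod 1540).
Verify against each original: 163 mod 7 = 2, 163 mod 4 = 3, 163 mod 11 = 9, 163 mod 5 = 3.

x ≡ 163 (mod 1540).


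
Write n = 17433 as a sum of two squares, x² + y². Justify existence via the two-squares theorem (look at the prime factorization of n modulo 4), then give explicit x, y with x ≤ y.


Step 1: Factor n = 17433 = 3^2 · 13 · 149.
Step 2: Check the mod-4 condition on each prime factor: 3 ≡ 3 (mod 4), exponent 2 (must be even); 13 ≡ 1 (mod 4), exponent 1; 149 ≡ 1 (mod 4), exponent 1.
All primes ≡ 3 (mod 4) appear to even exponent (or don't appear), so by the two-squares theorem n IS expressible as a sum of two squares.
Step 3: Build a representation. Group n = k² · m with k = 3 and m = 13 · 149 = 1937 (a product of primes ≡ 1 (mod 4)); a representation of m scales to one of n via (k·x)² + (k·y)² = k²(x² + y²). Each prime p ≡ 1 (mod 4) is itself a sum of two squares; find a² by testing p − a² for a perfect square:
  13: 13 − 1² = 12, 13 − 2² = 9 = 3² ⇒ 13 = 2² + 3².
  149: 149 − 1² = 148, 149 − 2² = 145, 149 − 3² = 140, 149 − 4² = 133, 149 − 5² = 124, 149 − 6² = 113, 149 − 7² = 100 = 10² ⇒ 149 = 7² + 10².
  Combine using the Brahmagupta–Fibonacci identity (a² + b²)(c² + d²) = (ac − bd)² + (ad + bc)² = (ac + bd)² + (ad − bc)²:
  13 · 149 = 1937: from (2² + 3²)(7² + 10²), take (2·7 − 3·10, 2·10 + 3·7) = (14 − 30, 20 + 21) = (-16, 41); dropping signs (only squares matter) gives (16, 41); check 16² + 41² = 256 + 1681 = 1937 ✓.
  Scale by k = 3: (3·16, 3·41) = (48, 123).
Step 4: Order so x ≤ y and verify: 48² + 123² = 2304 + 15129 = 17433 = n. ✓

n = 17433 = 48² + 123² (one valid representation with x ≤ y).


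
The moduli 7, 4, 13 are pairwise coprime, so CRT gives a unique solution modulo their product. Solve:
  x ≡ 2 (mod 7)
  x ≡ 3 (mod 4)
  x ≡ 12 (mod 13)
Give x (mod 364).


Moduli 7, 4, 13 are pairwise coprime; by CRT there is a unique solution modulo M = 7 · 4 · 13 = 364.
Solve pairwise, accumulating the modulus:
  Start with x ≡ 2 (mod 7).
  Combine with x ≡ 3 (mod 4): since gcd(7, 4) = 1, we get a unique residue mod 28.
    Write x = 2 + 7·t and substitute into x ≡ 3 (mod 4): 7·t ≡ 3 − 2 = 1 (mod 4).
    Reduce coefficients mod 4: 3·t ≡ 1 (mod 4).
    The inverse of 3 mod 4 is 3 (since 3·3 = 9 = 2·4 + 1), so t ≡ 3·1 = 3 ≡ 3 (mod 4).
    Then x = 2 + 7·3 = 23, valid modulo lcm(7, 4) = 28: x ≡ 23 (mod 28).
  Combine with x ≡ 12 (mod 13): since gcd(28, 13) = 1, we get a unique residue mod 364.
    Write x = 23 + 28·t and substitute into x ≡ 12 (mod 13): 28·t ≡ 12 − 23 = -11 (mod 13).
    Reduce coefficients mod 13: 2·t ≡ 2 (mod 13).
    The inverse of 2 mod 13 is 7 (since 2·7 = 14 = 1·13 + 1), so t ≡ 7·2 = 14 ≡ 1 (mod 13).
    Then x = 23 + 28·1 = 51, valid modulo lcm(28, 13) = 364: x ≡ 51 (mod 364).
Verify: 51 mod 7 = 2 ✓, 51 mod 4 = 3 ✓, 51 mod 13 = 12 ✓.

x ≡ 51 (mod 364).


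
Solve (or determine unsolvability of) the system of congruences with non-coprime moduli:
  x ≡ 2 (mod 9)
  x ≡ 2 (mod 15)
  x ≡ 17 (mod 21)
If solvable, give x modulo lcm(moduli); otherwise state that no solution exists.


Moduli 9, 15, 21 are not pairwise coprime, so CRT works modulo lcm(m_i) when all pairwise compatibility conditions hold.
Pairwise compatibility: gcd(m_i, m_j) must divide a_i - a_j for every pair.
Merge one congruence at a time:
  Start: x ≡ 2 (mod 9).
  Combine with x ≡ 2 (mod 15): gcd(9, 15) = 3; 2 - 2 = 0, which IS divisible by 3, so compatible.
    Write x = 2 + 9·t and substitute into x ≡ 2 (mod 15): 9·t ≡ 2 − 2 = 0 (mod 15).
    Divide the congruence (and modulus) by g = 3: 3·t ≡ 0 (mod 5).
    The inverse of 3 mod 5 is 2 (since 3·2 = 6 = 1·5 + 1), so t ≡ 2·0 = 0 ≡ 0 (mod 5).
    Then x = 2 + 9·0 = 2, valid modulo lcm(9, 15) = 45: x ≡ 2 (mod 45).
  Combine with x ≡ 17 (mod 21): gcd(45, 21) = 3; 17 - 2 = 15, which IS divisible by 3, so compatible.
    Write x = 2 + 45·t and substitute into x ≡ 17 (mod 21): 45·t ≡ 17 − 2 = 15 (mod 21).
    Divide the congruence (and modulus) by g = 3: 15·t ≡ 5 (mod 7).
    Reduce coefficients mod 7: 1·t ≡ 5 (mod 7).
    So t ≡ 5 (mod 7).
    Then x = 2 + 45·5 = 227, valid modulo lcm(45, 21) = 315: x ≡ 227 (mod 315).
Verify: 227 mod 9 = 2, 227 mod 15 = 2, 227 mod 21 = 17.

x ≡ 227 (mod 315).


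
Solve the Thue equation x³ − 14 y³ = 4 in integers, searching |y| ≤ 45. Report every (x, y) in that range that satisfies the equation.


The equation is x³ - 14y³ = 4. For fixed y, x³ = 14·y³ + 4, so a solution requires the RHS to be a perfect cube.
Strategy: iterate y from -45 to 45, compute RHS = 14·y³ + 4, and check whether it is a (positive or negative) perfect cube.
Check small values of y:
  y = 0: RHS = 4 is not a perfect cube.
  y = 1: RHS = 18 is not a perfect cube.
  y = -1: RHS = -10 is not a perfect cube.
  y = 2: RHS = 116 is not a perfect cube.
  y = -2: RHS = -108 is not a perfect cube.
  y = 3: RHS = 382 is not a perfect cube.
  y = -3: RHS = -374 is not a perfect cube.
Continuing the search up to |y| = 45 finds no solutions either.
No (x, y) in the scanned range satisfies the equation.

No integer solutions with |y| ≤ 45.


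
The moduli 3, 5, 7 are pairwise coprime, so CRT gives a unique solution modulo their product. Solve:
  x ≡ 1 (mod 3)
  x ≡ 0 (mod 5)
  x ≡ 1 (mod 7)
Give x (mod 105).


Moduli 3, 5, 7 are pairwise coprime; by CRT there is a unique solution modulo M = 3 · 5 · 7 = 105.
Solve pairwise, accumulating the modulus:
  Start with x ≡ 1 (mod 3).
  Combine with x ≡ 0 (mod 5): since gcd(3, 5) = 1, we get a unique residue mod 15.
    Write x = 1 + 3·t and substitute into x ≡ 0 (mod 5): 3·t ≡ 0 − 1 = -1 (mod 5).
    Reduce coefficients mod 5: 3·t ≡ 4 (mod 5).
    The inverse of 3 mod 5 is 2 (since 3·2 = 6 = 1·5 + 1), so t ≡ 2·4 = 8 ≡ 3 (mod 5).
    Then x = 1 + 3·3 = 10, valid modulo lcm(3, 5) = 15: x ≡ 10 (mod 15).
  Combine with x ≡ 1 (mod 7): since gcd(15, 7) = 1, we get a unique residue mod 105.
    Write x = 10 + 15·t and substitute into x ≡ 1 (mod 7): 15·t ≡ 1 − 10 = -9 (mod 7).
    Reduce coefficients mod 7: 1·t ≡ 5 (mod 7).
    So t ≡ 5 (mod 7).
    Then x = 10 + 15·5 = 85, valid modulo lcm(15, 7) = 105: x ≡ 85 (mod 105).
Verify: 85 mod 3 = 1 ✓, 85 mod 5 = 0 ✓, 85 mod 7 = 1 ✓.

x ≡ 85 (mod 105).


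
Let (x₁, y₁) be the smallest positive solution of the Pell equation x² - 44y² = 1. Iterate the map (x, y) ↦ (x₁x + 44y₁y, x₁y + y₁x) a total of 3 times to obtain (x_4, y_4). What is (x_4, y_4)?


Step 1: Find the fundamental solution (x₁, y₁) of x² - 44y² = 1.
  Expand √44 as a continued fraction. a₀ = ⌊√44⌋ = 6; iterate m_{k+1} = d_k·a_k − m_k, d_{k+1} = (44 − m_{k+1}²)/d_k, a_{k+1} = ⌊(a₀ + m_{k+1})/d_{k+1}⌋ (starting m₀ = 0, d₀ = 1), with convergents p_k = a_k·p_{k-1} + p_{k-2}, q_k = a_k·q_{k-1} + q_{k-2} (p₋₁ = 1, q₋₁ = 0):
  k = 0: a₀ = 6; p₀/q₀ = 6/1; p₀² − 44·q₀² = 36 − 44 = -8.
  k = 1: m = 6, d = 8, a = ⌊(6 + 6)/8⌋ = 1; p/q = (1·6 + 1)/(1·1 + 0) = 7/1; p² − 44·q² = 49 − 44 = 5.
  k = 2: m = 2, d = 5, a = ⌊(6 + 2)/5⌋ = 1; p/q = (1·7 + 6)/(1·1 + 1) = 13/2; p² − 44·q² = 169 − 176 = -7.
  k = 3: m = 3, d = 7, a = ⌊(6 + 3)/7⌋ = 1; p/q = (1·13 + 7)/(1·2 + 1) = 20/3; p² − 44·q² = 400 − 396 = 4.
  k = 4: m = 4, d = 4, a = ⌊(6 + 4)/4⌋ = 2; p/q = (2·20 + 13)/(2·3 + 2) = 53/8; p² − 44·q² = 2809 − 2816 = -7.
  k = 5: m = 4, d = 7, a = ⌊(6 + 4)/7⌋ = 1; p/q = (1·53 + 20)/(1·8 + 3) = 73/11; p² − 44·q² = 5329 − 5324 = 5.
  k = 6: m = 3, d = 5, a = ⌊(6 + 3)/5⌋ = 1; p/q = (1·73 + 53)/(1·11 + 8) = 126/19; p² − 44·q² = 15876 − 15884 = -8.
  k = 7: m = 2, d = 8, a = ⌊(6 + 2)/8⌋ = 1; p/q = (1·126 + 73)/(1·19 + 11) = 199/30; p² − 44·q² = 39601 − 39600 = 1.
  The first convergent with p² − 44·q² = 1 gives the fundamental solution (x₁, y₁) = (199, 30).
Step 2: Apply the recurrence (x_{n+1}, y_{n+1}) = (x₁x_n + 44y₁y_n, x₁y_n + y₁x_n) repeatedly.
  From (x_1, y_1) = (199, 30): x_2 = 199·199 + 44·30·30 = 79201; y_2 = 199·30 + 30·199 = 11940.
  From (x_2, y_2) = (79201, 11940): x_3 = 199·79201 + 44·30·11940 = 31521799; y_3 = 199·11940 + 30·79201 = 4752090.
  From (x_3, y_3) = (31521799, 4752090): x_4 = 199·31521799 + 44·30·4752090 = 12545596801; y_4 = 199·4752090 + 30·31521799 = 1891319880.
Step 3: Verify x_4² - 44·y_4² = 157391999093261433601 - 157391999093261433600 = 1 (should be 1). ✓

(x_1, y_1) = (199, 30); (x_4, y_4) = (12545596801, 1891319880).


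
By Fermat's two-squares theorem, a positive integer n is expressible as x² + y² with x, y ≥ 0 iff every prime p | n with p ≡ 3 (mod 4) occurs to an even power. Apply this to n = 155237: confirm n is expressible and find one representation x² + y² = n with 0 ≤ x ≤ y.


Step 1: Factor n = 155237 = 29 · 53 · 101.
Step 2: Check the mod-4 condition on each prime factor: 29 ≡ 1 (mod 4), exponent 1; 53 ≡ 1 (mod 4), exponent 1; 101 ≡ 1 (mod 4), exponent 1.
All primes ≡ 3 (mod 4) appear to even exponent (or don't appear), so by the two-squares theorem n IS expressible as a sum of two squares.
Step 3: Build a representation. Here n = 29 · 53 · 101 is a product of primes ≡ 1 (mod 4). Each prime p ≡ 1 (mod 4) is itself a sum of two squares; find a² by testing p − a² for a perfect square:
  29: 29 − 1² = 28, 29 − 2² = 25 = 5² ⇒ 29 = 2² + 5².
  53: 53 − 1² = 52, 53 − 2² = 49 = 7² ⇒ 53 = 2² + 7².
  101: 101 − 1² = 100 = 10² ⇒ 101 = 1² + 10².
  Combine using the Brahmagupta–Fibonacci identity (a² + b²)(c² + d²) = (ac − bd)² + (ad + bc)² = (ac + bd)² + (ad − bc)²:
  29 · 53 = 1537: from (2² + 5²)(2² + 7²), take (2·2 − 5·7, 2·7 + 5·2) = (4 − 35, 14 + 10) = (-31, 24); dropping signs (only squares matter) gives (31, 24); check 31² + 24² = 961 + 576 = 1537 ✓.
  1537 · 101 = 155237: from (31² + 24²)(1² + 10²), take (31·1 − 24·10, 31·10 + 24·1) = (31 − 240, 310 + 24) = (-209, 334); dropping signs (only squares matter) gives (209, 334); check 209² + 334² = 43681 + 111556 = 155237 ✓.
Step 4: Order so x ≤ y and verify: 209² + 334² = 43681 + 111556 = 155237 = n. ✓

n = 155237 = 209² + 334² (one valid representation with x ≤ y).


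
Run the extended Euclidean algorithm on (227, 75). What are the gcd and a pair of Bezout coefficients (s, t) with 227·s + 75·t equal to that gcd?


Euclidean algorithm on (227, 75) — divide until remainder is 0:
  227 = 3 · 75 + 2
  75 = 37 · 2 + 1
  2 = 2 · 1 + 0
gcd(227, 75) = 1.
Track Bezout coefficients alongside the remainders: start with r₀ = 227 = a·1 + b·0 (s = 1, t = 0) and r₁ = 75 = a·0 + b·1 (s = 0, t = 1); each new remainder r_{k+1} = r_{k-1} − q_k·r_k inherits s_{k+1} = s_{k-1} − q_k·s_k, t_{k+1} = t_{k-1} − q_k·t_k, so r_k = a·s_k + b·t_k at every step:
  q = 3: r = 2, s = 1 − 3·0 = 1, t = 0 − 3·1 = -3  (check: 227·1 + 75·(-3) = 2)
  q = 37: r = 1, s = 0 − 37·1 = -37, t = 1 − 37·(-3) = 112  (check: 227·(-37) + 75·112 = 1)
The row with r = 1 (the gcd) gives the Bezout coefficients s = -37, t = 112.
Result: 227 · (-37) + 75 · (112) = 1.

gcd(227, 75) = 1; s = -37, t = 112 (check: 227·(-37) + 75·112 = 1).


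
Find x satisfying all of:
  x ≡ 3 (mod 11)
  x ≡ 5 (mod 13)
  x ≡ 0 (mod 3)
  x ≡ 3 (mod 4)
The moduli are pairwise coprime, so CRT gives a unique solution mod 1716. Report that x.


Product of moduli M = 11 · 13 · 3 · 4 = 1716.
Merge one congruence at a time:
  Start: x ≡ 3 (mod 11).
  Combine with x ≡ 5 (mod 13); new modulus lcm = 143.
    Write x = 3 + 11·t and substitute into x ≡ 5 (mod 13): 11·t ≡ 5 − 3 = 2 (mod 13).
    The inverse of 11 mod 13 is 6 (since 11·6 = 66 = 5·13 + 1), so t ≡ 6·2 = 12 ≡ 12 (mod 13).
    Then x = 3 + 11·12 = 135, valid modulo lcm(11, 13) = 143: x ≡ 135 (mod 143).
  Combine with x ≡ 0 (mod 3); new modulus lcm = 429.
    Write x = 135 + 143·t and substitute into x ≡ 0 (mod 3): 143·t ≡ 0 − 135 = -135 (mod 3).
    Reduce coefficients mod 3: 2·t ≡ 0 (mod 3).
    The inverse of 2 mod 3 is 2 (since 2·2 = 4 = 1·3 + 1), so t ≡ 2·0 = 0 ≡ 0 (mod 3).
    Then x = 135 + 143·0 = 135, valid modulo lcm(143, 3) = 429: x ≡ 135 (mod 429).
  Combine with x ≡ 3 (mod 4); new modulus lcm = 1716.
    Write x = 135 + 429·t and substitute into x ≡ 3 (mod 4): 429·t ≡ 3 − 135 = -132 (mod 4).
    Reduce coefficients mod 4: 1·t ≡ 0 (mod 4).
    So t ≡ 0 (mod 4).
    Then x = 135 + 429·0 = 135, valid modulo lcm(429, 4) = 1716: x ≡ 135 (mod 1716).
Verify against each original: 135 mod 11 = 3, 135 mod 13 = 5, 135 mod 3 = 0, 135 mod 4 = 3.

x ≡ 135 (mod 1716).


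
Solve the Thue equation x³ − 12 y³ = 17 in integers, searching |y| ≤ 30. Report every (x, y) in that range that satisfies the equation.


The equation is x³ - 12y³ = 17. For fixed y, x³ = 12·y³ + 17, so a solution requires the RHS to be a perfect cube.
Strategy: iterate y from -30 to 30, compute RHS = 12·y³ + 17, and check whether it is a (positive or negative) perfect cube.
Check small values of y:
  y = 0: RHS = 17 is not a perfect cube.
  y = 1: RHS = 29 is not a perfect cube.
  y = -1: RHS = 5 is not a perfect cube.
  y = 2: RHS = 113 is not a perfect cube.
  y = -2: RHS = -79 is not a perfect cube.
  y = 3: RHS = 341 is not a perfect cube.
  y = -3: RHS = -307 is not a perfect cube.
Continuing the search up to |y| = 30 finds no solutions either.
No (x, y) in the scanned range satisfies the equation.

No integer solutions with |y| ≤ 30.


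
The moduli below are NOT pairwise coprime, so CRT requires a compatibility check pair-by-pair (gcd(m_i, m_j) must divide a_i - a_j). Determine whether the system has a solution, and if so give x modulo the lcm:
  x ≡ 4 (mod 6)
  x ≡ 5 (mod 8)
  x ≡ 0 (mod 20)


Moduli 6, 8, 20 are not pairwise coprime, so CRT works modulo lcm(m_i) when all pairwise compatibility conditions hold.
Pairwise compatibility: gcd(m_i, m_j) must divide a_i - a_j for every pair.
Merge one congruence at a time:
  Start: x ≡ 4 (mod 6).
  Combine with x ≡ 5 (mod 8): gcd(6, 8) = 2, and 5 - 4 = 1 is NOT divisible by 2.
    ⇒ system is inconsistent (no integer solution).

No solution (the system is inconsistent).


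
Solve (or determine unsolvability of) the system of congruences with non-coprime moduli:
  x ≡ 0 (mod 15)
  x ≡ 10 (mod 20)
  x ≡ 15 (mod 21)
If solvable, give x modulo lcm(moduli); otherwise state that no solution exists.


Moduli 15, 20, 21 are not pairwise coprime, so CRT works modulo lcm(m_i) when all pairwise compatibility conditions hold.
Pairwise compatibility: gcd(m_i, m_j) must divide a_i - a_j for every pair.
Merge one congruence at a time:
  Start: x ≡ 0 (mod 15).
  Combine with x ≡ 10 (mod 20): gcd(15, 20) = 5; 10 - 0 = 10, which IS divisible by 5, so compatible.
    Write x = 0 + 15·t and substitute into x ≡ 10 (mod 20): 15·t ≡ 10 − 0 = 10 (mod 20).
    Divide the congruence (and modulus) by g = 5: 3·t ≡ 2 (mod 4).
    The inverse of 3 mod 4 is 3 (since 3·3 = 9 = 2·4 + 1), so t ≡ 3·2 = 6 ≡ 2 (mod 4).
    Then x = 0 + 15·2 = 30, valid modulo lcm(15, 20) = 60: x ≡ 30 (mod 60).
  Combine with x ≡ 15 (mod 21): gcd(60, 21) = 3; 15 - 30 = -15, which IS divisible by 3, so compatible.
    Write x = 30 + 60·t and substitute into x ≡ 15 (mod 21): 60·t ≡ 15 − 30 = -15 (mod 21).
    Divide the congruence (and modulus) by g = 3: 20·t ≡ -5 (mod 7).
    Reduce coefficients mod 7: 6·t ≡ 2 (mod 7).
    The inverse of 6 mod 7 is 6 (since 6·6 = 36 = 5·7 + 1), so t ≡ 6·2 = 12 ≡ 5 (mod 7).
    Then x = 30 + 60·5 = 330, valid modulo lcm(60, 21) = 420: x ≡ 330 (mod 420).
Verify: 330 mod 15 = 0, 330 mod 20 = 10, 330 mod 21 = 15.

x ≡ 330 (mod 420).


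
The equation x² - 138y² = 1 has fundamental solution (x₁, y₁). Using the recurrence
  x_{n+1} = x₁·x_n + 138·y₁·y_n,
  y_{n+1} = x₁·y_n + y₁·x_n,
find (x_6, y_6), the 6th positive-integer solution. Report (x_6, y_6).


Step 1: Find the fundamental solution (x₁, y₁) of x² - 138y² = 1.
  Expand √138 as a continued fraction. a₀ = ⌊√138⌋ = 11; iterate m_{k+1} = d_k·a_k − m_k, d_{k+1} = (138 − m_{k+1}²)/d_k, a_{k+1} = ⌊(a₀ + m_{k+1})/d_{k+1}⌋ (starting m₀ = 0, d₀ = 1), with convergents p_k = a_k·p_{k-1} + p_{k-2}, q_k = a_k·q_{k-1} + q_{k-2} (p₋₁ = 1, q₋₁ = 0):
  k = 0: a₀ = 11; p₀/q₀ = 11/1; p₀² − 138·q₀² = 121 − 138 = -17.
  k = 1: m = 11, d = 17, a = ⌊(11 + 11)/17⌋ = 1; p/q = (1·11 + 1)/(1·1 + 0) = 12/1; p² − 138·q² = 144 − 138 = 6.
  k = 2: m = 6, d = 6, a = ⌊(11 + 6)/6⌋ = 2; p/q = (2·12 + 11)/(2·1 + 1) = 35/3; p² − 138·q² = 1225 − 1242 = -17.
  k = 3: m = 6, d = 17, a = ⌊(11 + 6)/17⌋ = 1; p/q = (1·35 + 12)/(1·3 + 1) = 47/4; p² − 138·q² = 2209 − 2208 = 1.
  The first convergent with p² − 138·q² = 1 gives the fundamental solution (x₁, y₁) = (47, 4).
Step 2: Apply the recurrence (x_{n+1}, y_{n+1}) = (x₁x_n + 138y₁y_n, x₁y_n + y₁x_n) repeatedly.
  From (x_1, y_1) = (47, 4): x_2 = 47·47 + 138·4·4 = 4417; y_2 = 47·4 + 4·47 = 376.
  From (x_2, y_2) = (4417, 376): x_3 = 47·4417 + 138·4·376 = 415151; y_3 = 47·376 + 4·4417 = 35340.
  From (x_3, y_3) = (415151, 35340): x_4 = 47·415151 + 138·4·35340 = 39019777; y_4 = 47·35340 + 4·415151 = 3321584.
  From (x_4, y_4) = (39019777, 3321584): x_5 = 47·39019777 + 138·4·3321584 = 3667443887; y_5 = 47·3321584 + 4·39019777 = 312193556.
  From (x_5, y_5) = (3667443887, 312193556): x_6 = 47·3667443887 + 138·4·312193556 = 344700705601; y_6 = 47·312193556 + 4·3667443887 = 29342872680.
Step 3: Verify x_6² - 138·y_6² = 118818576441827272771201 - 118818576441827272771200 = 1 (should be 1). ✓

(x_1, y_1) = (47, 4); (x_6, y_6) = (344700705601, 29342872680).


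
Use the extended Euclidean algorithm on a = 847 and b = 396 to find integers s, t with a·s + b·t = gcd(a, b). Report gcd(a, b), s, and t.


Euclidean algorithm on (847, 396) — divide until remainder is 0:
  847 = 2 · 396 + 55
  396 = 7 · 55 + 11
  55 = 5 · 11 + 0
gcd(847, 396) = 11.
Track Bezout coefficients alongside the remainders: start with r₀ = 847 = a·1 + b·0 (s = 1, t = 0) and r₁ = 396 = a·0 + b·1 (s = 0, t = 1); each new remainder r_{k+1} = r_{k-1} − q_k·r_k inherits s_{k+1} = s_{k-1} − q_k·s_k, t_{k+1} = t_{k-1} − q_k·t_k, so r_k = a·s_k + b·t_k at every step:
  q = 2: r = 55, s = 1 − 2·0 = 1, t = 0 − 2·1 = -2  (check: 847·1 + 396·(-2) = 55)
  q = 7: r = 11, s = 0 − 7·1 = -7, t = 1 − 7·(-2) = 15  (check: 847·(-7) + 396·15 = 11)
The row with r = 11 (the gcd) gives the Bezout coefficients s = -7, t = 15.
Result: 847 · (-7) + 396 · (15) = 11.

gcd(847, 396) = 11; s = -7, t = 15 (check: 847·(-7) + 396·15 = 11).


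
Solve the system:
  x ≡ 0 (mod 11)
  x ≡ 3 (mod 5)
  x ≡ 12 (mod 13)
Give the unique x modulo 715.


Moduli 11, 5, 13 are pairwise coprime; by CRT there is a unique solution modulo M = 11 · 5 · 13 = 715.
Solve pairwise, accumulating the modulus:
  Start with x ≡ 0 (mod 11).
  Combine with x ≡ 3 (mod 5): since gcd(11, 5) = 1, we get a unique residue mod 55.
    Write x = 0 + 11·t and substitute into x ≡ 3 (mod 5): 11·t ≡ 3 − 0 = 3 (mod 5).
    Reduce coefficients mod 5: 1·t ≡ 3 (mod 5).
    So t ≡ 3 (mod 5).
    Then x = 0 + 11·3 = 33, valid modulo lcm(11, 5) = 55: x ≡ 33 (mod 55).
  Combine with x ≡ 12 (mod 13): since gcd(55, 13) = 1, we get a unique residue mod 715.
    Write x = 33 + 55·t and substitute into x ≡ 12 (mod 13): 55·t ≡ 12 − 33 = -21 (mod 13).
    Reduce coefficients mod 13: 3·t ≡ 5 (mod 13).
    The inverse of 3 mod 13 is 9 (since 3·9 = 27 = 2·13 + 1), so t ≡ 9·5 = 45 ≡ 6 (mod 13).
    Then x = 33 + 55·6 = 363, valid modulo lcm(55, 13) = 715: x ≡ 363 (mod 715).
Verify: 363 mod 11 = 0 ✓, 363 mod 5 = 3 ✓, 363 mod 13 = 12 ✓.

x ≡ 363 (mod 715).


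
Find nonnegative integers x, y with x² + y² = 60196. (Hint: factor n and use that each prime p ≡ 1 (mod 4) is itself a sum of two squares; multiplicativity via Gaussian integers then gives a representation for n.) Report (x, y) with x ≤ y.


Step 1: Factor n = 60196 = 2^2 · 101 · 149.
Step 2: Check the mod-4 condition on each prime factor: 2 = 2 (special); 101 ≡ 1 (mod 4), exponent 1; 149 ≡ 1 (mod 4), exponent 1.
All primes ≡ 3 (mod 4) appear to even exponent (or don't appear), so by the two-squares theorem n IS expressible as a sum of two squares.
Step 3: Build a representation. Group n = k² · m with k = 2 and m = 101 · 149 = 15049 (a product of primes ≡ 1 (mod 4)); a representation of m scales to one of n via (k·x)² + (k·y)² = k²(x² + y²). Each prime p ≡ 1 (mod 4) is itself a sum of two squares; find a² by testing p − a² for a perfect square:
  101: 101 − 1² = 100 = 10² ⇒ 101 = 1² + 10².
  149: 149 − 1² = 148, 149 − 2² = 145, 149 − 3² = 140, 149 − 4² = 133, 149 − 5² = 124, 149 − 6² = 113, 149 − 7² = 100 = 10² ⇒ 149 = 7² + 10².
  Combine using the Brahmagupta–Fibonacci identity (a² + b²)(c² + d²) = (ac − bd)² + (ad + bc)² = (ac + bd)² + (ad − bc)²:
  101 · 149 = 15049: from (1² + 10²)(7² + 10²), take (1·7 − 10·10, 1·10 + 10·7) = (7 − 100, 10 + 70) = (-93, 80); dropping signs (only squares matter) gives (93, 80); check 93² + 80² = 8649 + 6400 = 15049 ✓.
  Scale by k = 2: (2·93, 2·80) = (186, 160).
Step 4: Order so x ≤ y and verify: 160² + 186² = 25600 + 34596 = 60196 = n. ✓

n = 60196 = 160² + 186² (one valid representation with x ≤ y).


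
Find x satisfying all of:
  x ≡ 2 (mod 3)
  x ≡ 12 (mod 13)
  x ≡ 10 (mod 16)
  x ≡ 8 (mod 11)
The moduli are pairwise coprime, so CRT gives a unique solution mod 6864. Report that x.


Product of moduli M = 3 · 13 · 16 · 11 = 6864.
Merge one congruence at a time:
  Start: x ≡ 2 (mod 3).
  Combine with x ≡ 12 (mod 13); new modulus lcm = 39.
    Write x = 2 + 3·t and substitute into x ≡ 12 (mod 13): 3·t ≡ 12 − 2 = 10 (mod 13).
    The inverse of 3 mod 13 is 9 (since 3·9 = 27 = 2·13 + 1), so t ≡ 9·10 = 90 ≡ 12 (mod 13).
    Then x = 2 + 3·12 = 38, valid modulo lcm(3, 13) = 39: x ≡ 38 (mod 39).
  Combine with x ≡ 10 (mod 16); new modulus lcm = 624.
    Write x = 38 + 39·t and substitute into x ≡ 10 (mod 16): 39·t ≡ 10 − 38 = -28 (mod 16).
    Reduce coefficients mod 16: 7·t ≡ 4 (mod 16).
    The inverse of 7 mod 16 is 7 (since 7·7 = 49 = 3·16 + 1), so t ≡ 7·4 = 28 ≡ 12 (mod 16).
    Then x = 38 + 39·12 = 506, valid modulo lcm(39, 16) = 624: x ≡ 506 (mod 624).
  Combine with x ≡ 8 (mod 11); new modulus lcm = 6864.
    Write x = 506 + 624·t and substitute into x ≡ 8 (mod 11): 624·t ≡ 8 − 506 = -498 (mod 11).
    Reduce coefficients mod 11: 8·t ≡ 8 (mod 11).
    The inverse of 8 mod 11 is 7 (since 8·7 = 56 = 5·11 + 1), so t ≡ 7·8 = 56 ≡ 1 (mod 11).
    Then x = 506 + 624·1 = 1130, valid modulo lcm(624, 11) = 6864: x ≡ 1130 (mod 6864).
Verify against each original: 1130 mod 3 = 2, 1130 mod 13 = 12, 1130 mod 16 = 10, 1130 mod 11 = 8.

x ≡ 1130 (mod 6864).


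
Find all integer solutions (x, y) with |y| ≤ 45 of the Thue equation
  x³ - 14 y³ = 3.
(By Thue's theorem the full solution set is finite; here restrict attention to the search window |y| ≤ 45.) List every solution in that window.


The equation is x³ - 14y³ = 3. For fixed y, x³ = 14·y³ + 3, so a solution requires the RHS to be a perfect cube.
Strategy: iterate y from -45 to 45, compute RHS = 14·y³ + 3, and check whether it is a (positive or negative) perfect cube.
Check small values of y:
  y = 0: RHS = 3 is not a perfect cube.
  y = 1: RHS = 17 is not a perfect cube.
  y = -1: RHS = -11 is not a perfect cube.
  y = 2: RHS = 115 is not a perfect cube.
  y = -2: RHS = -109 is not a perfect cube.
  y = 3: RHS = 381 is not a perfect cube.
  y = -3: RHS = -375 is not a perfect cube.
Continuing the search up to |y| = 45 finds no solutions either.
No (x, y) in the scanned range satisfies the equation.

No integer solutions with |y| ≤ 45.


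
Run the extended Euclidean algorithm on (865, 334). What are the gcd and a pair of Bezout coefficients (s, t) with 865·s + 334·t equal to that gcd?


Euclidean algorithm on (865, 334) — divide until remainder is 0:
  865 = 2 · 334 + 197
  334 = 1 · 197 + 137
  197 = 1 · 137 + 60
  137 = 2 · 60 + 17
  60 = 3 · 17 + 9
  17 = 1 · 9 + 8
  9 = 1 · 8 + 1
  8 = 8 · 1 + 0
gcd(865, 334) = 1.
Track Bezout coefficients alongside the remainders: start with r₀ = 865 = a·1 + b·0 (s = 1, t = 0) and r₁ = 334 = a·0 + b·1 (s = 0, t = 1); each new remainder r_{k+1} = r_{k-1} − q_k·r_k inherits s_{k+1} = s_{k-1} − q_k·s_k, t_{k+1} = t_{k-1} − q_k·t_k, so r_k = a·s_k + b·t_k at every step:
  q = 2: r = 197, s = 1 − 2·0 = 1, t = 0 − 2·1 = -2  (check: 865·1 + 334·(-2) = 197)
  q = 1: r = 137, s = 0 − 1·1 = -1, t = 1 − 1·(-2) = 3  (check: 865·(-1) + 334·3 = 137)
  q = 1: r = 60, s = 1 − 1·(-1) = 2, t = -2 − 1·3 = -5  (check: 865·2 + 334·(-5) = 60)
  q = 2: r = 17, s = -1 − 2·2 = -5, t = 3 − 2·(-5) = 13  (check: 865·(-5) + 334·13 = 17)
  q = 3: r = 9, s = 2 − 3·(-5) = 17, t = -5 − 3·13 = -44  (check: 865·17 + 334·(-44) = 9)
  q = 1: r = 8, s = -5 − 1·17 = -22, t = 13 − 1·(-44) = 57  (check: 865·(-22) + 334·57 = 8)
  q = 1: r = 1, s = 17 − 1·(-22) = 39, t = -44 − 1·57 = -101  (check: 865·39 + 334·(-101) = 1)
The row with r = 1 (the gcd) gives the Bezout coefficients s = 39, t = -101.
Result: 865 · (39) + 334 · (-101) = 1.

gcd(865, 334) = 1; s = 39, t = -101 (check: 865·39 + 334·(-101) = 1).
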